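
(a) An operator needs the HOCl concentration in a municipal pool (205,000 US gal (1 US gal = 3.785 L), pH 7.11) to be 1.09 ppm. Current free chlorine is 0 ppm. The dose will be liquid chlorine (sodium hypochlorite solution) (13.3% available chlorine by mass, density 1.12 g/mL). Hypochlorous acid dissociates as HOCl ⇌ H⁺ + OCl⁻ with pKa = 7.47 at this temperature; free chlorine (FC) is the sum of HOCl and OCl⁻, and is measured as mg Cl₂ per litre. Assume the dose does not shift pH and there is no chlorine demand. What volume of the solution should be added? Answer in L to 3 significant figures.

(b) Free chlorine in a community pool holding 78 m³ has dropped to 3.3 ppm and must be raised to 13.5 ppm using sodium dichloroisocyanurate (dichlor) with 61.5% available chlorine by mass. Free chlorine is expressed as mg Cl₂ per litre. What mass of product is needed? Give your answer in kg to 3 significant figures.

(a) 8.16 L; (b) 1.29 kg

(a) Volume: 205,000 US gal × 3.785 L/gal = 775,925 L.
(a) [OCl⁻]/[HOCl] = 10^(pH − pKa) = 10^(7.11 − 7.47) = 0.4365; fraction as HOCl = 1/(1 + 0.4365) = 0.6961.
(a) Free chlorine required for 1.09 ppm HOCl: 1.09 / 0.6961 = 1.566 ppm.
(a) FC to add: 1.566 − 0 = 1.566 mg/L as Cl₂.
(a) Cl₂ equivalent: 1.566 mg/L × 775,925 L = 1215 g.
(a) Product at 13.3% available Cl: 1215 / 0.133 = 9135 g.
(a) Volume: 9135 g ÷ 1.12 g/mL = 8156 mL.

(b) Volume: 78 m³ = 78,000 L.
(b) Chlorine deficit: 13.5 − 3.3 = 10.2 ppm = 10.2 mg/L as Cl₂.
(b) Cl₂ equivalent needed: 10.2 mg/L × 78,000 L = 795,600 mg = 795.6 g.
(b) Product at 61.5% available chlorine: 795.6 / 0.615 = 1294 g.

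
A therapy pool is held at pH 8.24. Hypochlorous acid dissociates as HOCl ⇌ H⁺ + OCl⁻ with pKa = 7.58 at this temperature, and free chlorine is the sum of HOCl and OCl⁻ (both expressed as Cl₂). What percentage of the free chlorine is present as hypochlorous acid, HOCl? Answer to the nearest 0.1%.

18.0%

[OCl⁻]/[HOCl] = 10^(pH − pKa) = 10^(8.24 − 7.58) = 10^0.66 = 4.571.
Fraction as HOCl = 1 / (1 + 4.571) = 0.1795.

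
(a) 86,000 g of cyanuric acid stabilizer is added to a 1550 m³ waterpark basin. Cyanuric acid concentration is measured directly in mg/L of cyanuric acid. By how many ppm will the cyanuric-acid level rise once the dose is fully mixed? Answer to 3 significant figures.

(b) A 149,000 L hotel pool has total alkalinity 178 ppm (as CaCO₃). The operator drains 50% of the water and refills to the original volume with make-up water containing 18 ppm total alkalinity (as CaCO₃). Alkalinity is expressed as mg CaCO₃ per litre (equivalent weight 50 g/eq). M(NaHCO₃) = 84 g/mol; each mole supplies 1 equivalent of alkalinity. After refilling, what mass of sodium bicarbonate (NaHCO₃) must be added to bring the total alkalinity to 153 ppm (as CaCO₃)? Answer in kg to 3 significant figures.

(a) Volume: 1550 m³ = 1,550,000 L.
(a) Rise: 86,000 g / 1,550,000 L × 1000 = 55.48 mg/L.

(b) After draining 50% and refilling: 178 × 0.50 + 18 × 0.50 = 98 ppm.
(b) Deficit to target: 153 − 98 = 55 mg/L.
(b) As CaCO₃: 55 mg/L × 149,000 L = 8195 g; ÷ 50 g/eq ÷ 1 = 163.9 mol NaHCO₃.
(b) Mass: 163.9 × 84 = 13,770 g.

(a) 55.5 ppm; (b) 13.8 kg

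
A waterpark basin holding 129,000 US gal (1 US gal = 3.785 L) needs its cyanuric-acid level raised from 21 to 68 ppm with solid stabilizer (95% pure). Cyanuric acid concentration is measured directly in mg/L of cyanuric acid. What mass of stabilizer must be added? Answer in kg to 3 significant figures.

24.2 kg

Volume: 129,000 US gal × 3.785 L/gal = 488,265 L.
CYA to add: (68 − 21) = 47 mg/L × 488,265 L = 22,950 g cyanuric acid.
At 95% purity: 22,950 / 0.95 = 24,160 g product.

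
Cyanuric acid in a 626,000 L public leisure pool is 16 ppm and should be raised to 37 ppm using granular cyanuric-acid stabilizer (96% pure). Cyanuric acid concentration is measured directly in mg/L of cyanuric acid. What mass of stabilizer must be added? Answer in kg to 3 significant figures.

CYA to add: (37 − 16) = 21 mg/L × 626,000 L = 13,150 g cyanuric acid.
At 96% purity: 13,150 / 0.96 = 13,690 g product.

13.7 kg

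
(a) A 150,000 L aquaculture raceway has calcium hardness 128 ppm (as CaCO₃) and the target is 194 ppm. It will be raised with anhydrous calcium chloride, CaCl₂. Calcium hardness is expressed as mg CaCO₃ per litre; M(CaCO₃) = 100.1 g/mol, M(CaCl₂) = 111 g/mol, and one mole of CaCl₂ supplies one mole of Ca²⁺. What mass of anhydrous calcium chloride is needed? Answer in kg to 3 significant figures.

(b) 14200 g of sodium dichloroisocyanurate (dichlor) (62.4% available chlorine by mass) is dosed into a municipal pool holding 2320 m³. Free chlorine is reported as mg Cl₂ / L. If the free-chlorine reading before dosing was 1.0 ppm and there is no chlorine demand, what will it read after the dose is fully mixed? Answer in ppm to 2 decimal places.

(a) Hardness to add: (194 − 128) = 66 mg/L as CaCO₃ × 150,000 L = 9900 g as CaCO₃.
(a) Moles of Ca²⁺ (1 mol Ca²⁺ ≡ 1 mol CaCO₃): 9900 / 100.1 g/mol = 98.9 mol.
(a) Mass of CaCl₂: 98.9 × 111 = 10,980 g.

(b) Volume: 2320 m³ = 2,320,000 L.
(b) Available chlorine delivered: 14,200 g × 0.624 = 8861 g as Cl₂.
(b) Concentration rise: 8861 g / 2,320,000 L = 3.819 mg/L = 3.82 ppm.
(b) Final FC: 1.0 + 3.82 = 4.82 ppm.

(a) 11.0 kg; (b) 4.82 ppm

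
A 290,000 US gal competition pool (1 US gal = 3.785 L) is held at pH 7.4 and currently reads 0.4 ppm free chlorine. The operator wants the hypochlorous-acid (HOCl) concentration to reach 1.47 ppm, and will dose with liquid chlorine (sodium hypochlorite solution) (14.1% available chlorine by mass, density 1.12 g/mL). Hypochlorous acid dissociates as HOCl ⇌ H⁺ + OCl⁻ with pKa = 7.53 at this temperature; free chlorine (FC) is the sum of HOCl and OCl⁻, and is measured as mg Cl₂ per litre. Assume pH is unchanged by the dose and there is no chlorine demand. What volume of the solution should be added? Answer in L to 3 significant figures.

Volume: 290,000 US gal × 3.785 L/gal = 1,097,650 L.
[OCl⁻]/[HOCl] = 10^(pH − pKa) = 10^(7.4 − 7.53) = 0.7413; fraction as HOCl = 1/(1 + 0.7413) = 0.5743.
Free chlorine required for 1.47 ppm HOCl: 1.47 / 0.5743 = 2.56 ppm.
FC to add: 2.56 − 0.4 = 2.16 mg/L as Cl₂.
Cl₂ equivalent: 2.16 mg/L × 1,097,650 L = 2371 g.
Product at 14.1% available Cl: 2371 / 0.141 = 16,810 g.
Volume: 16,810 g ÷ 1.12 g/mL = 15,010 mL.

15.0 L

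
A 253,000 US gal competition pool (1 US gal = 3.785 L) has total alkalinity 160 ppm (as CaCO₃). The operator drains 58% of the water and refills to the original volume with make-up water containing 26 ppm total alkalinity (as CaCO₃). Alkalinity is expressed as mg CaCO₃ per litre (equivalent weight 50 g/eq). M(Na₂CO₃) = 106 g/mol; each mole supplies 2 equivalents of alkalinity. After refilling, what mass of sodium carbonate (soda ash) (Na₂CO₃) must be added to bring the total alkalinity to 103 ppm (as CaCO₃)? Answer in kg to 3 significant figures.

21.0 kg

Volume: 253,000 US gal × 3.785 L/gal = 957,605 L.
After draining 58% and refilling: 160 × 0.42 + 26 × 0.58 = 82.28 ppm.
Deficit to target: 103 − 82.28 = 20.72 mg/L.
As CaCO₃: 20.72 mg/L × 957,605 L = 19,840 g; ÷ 50 g/eq ÷ 2 = 198.4 mol Na₂CO₃.
Mass: 198.4 × 106 = 21,030 g.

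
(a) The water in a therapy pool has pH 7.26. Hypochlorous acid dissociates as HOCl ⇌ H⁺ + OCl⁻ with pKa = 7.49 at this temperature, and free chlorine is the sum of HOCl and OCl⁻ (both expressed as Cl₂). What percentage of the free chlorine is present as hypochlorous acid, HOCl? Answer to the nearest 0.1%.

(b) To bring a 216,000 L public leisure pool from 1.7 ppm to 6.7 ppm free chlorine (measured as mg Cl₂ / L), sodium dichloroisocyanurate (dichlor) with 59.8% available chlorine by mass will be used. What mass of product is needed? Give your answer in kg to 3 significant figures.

(a) 62.9%; (b) 1.81 kg

(a) [OCl⁻]/[HOCl] = 10^(pH − pKa) = 10^(7.26 − 7.49) = 10^-0.23 = 0.5888.
(a) Fraction as HOCl = 1 / (1 + 0.5888) = 0.6294.

(b) Chlorine deficit: 6.7 − 1.7 = 5 ppm = 5 mg/L as Cl₂.
(b) Cl₂ equivalent needed: 5 mg/L × 216,000 L = 1,080,000 mg = 1080 g.
(b) Product at 59.8% available chlorine: 1080 / 0.598 = 1806 g.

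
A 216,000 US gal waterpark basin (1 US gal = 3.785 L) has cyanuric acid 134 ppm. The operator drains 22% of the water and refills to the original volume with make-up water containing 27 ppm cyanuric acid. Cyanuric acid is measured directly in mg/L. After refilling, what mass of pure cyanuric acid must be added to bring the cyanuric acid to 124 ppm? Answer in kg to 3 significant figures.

11.1 kg

Volume: 216,000 US gal × 3.785 L/gal = 817,560 L.
After draining 22% and refilling: 134 × 0.78 + 27 × 0.22 = 110.46 ppm.
Deficit to target: 124 − 110.46 = 13.54 mg/L.
Mass: 13.54 mg/L × 817,560 L = 11,070 g cyanuric acid.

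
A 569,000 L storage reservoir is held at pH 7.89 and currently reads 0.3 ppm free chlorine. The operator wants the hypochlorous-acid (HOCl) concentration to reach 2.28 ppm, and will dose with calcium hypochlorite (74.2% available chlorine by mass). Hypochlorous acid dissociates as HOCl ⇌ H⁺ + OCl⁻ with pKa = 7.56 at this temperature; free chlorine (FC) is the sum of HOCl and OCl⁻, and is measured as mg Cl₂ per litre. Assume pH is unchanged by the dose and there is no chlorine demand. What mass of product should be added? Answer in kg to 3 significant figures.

[OCl⁻]/[HOCl] = 10^(pH − pKa) = 10^(7.89 − 7.56) = 2.138; fraction as HOCl = 1/(1 + 2.138) = 0.3187.
Free chlorine required for 2.28 ppm HOCl: 2.28 / 0.3187 = 7.155 ppm.
FC to add: 7.155 − 0.3 = 6.855 mg/L as Cl₂.
Cl₂ equivalent: 6.855 mg/L × 569,000 L = 3900 g.
Product at 74.2% available Cl: 3900 / 0.742 = 5256 g.

5.26 kg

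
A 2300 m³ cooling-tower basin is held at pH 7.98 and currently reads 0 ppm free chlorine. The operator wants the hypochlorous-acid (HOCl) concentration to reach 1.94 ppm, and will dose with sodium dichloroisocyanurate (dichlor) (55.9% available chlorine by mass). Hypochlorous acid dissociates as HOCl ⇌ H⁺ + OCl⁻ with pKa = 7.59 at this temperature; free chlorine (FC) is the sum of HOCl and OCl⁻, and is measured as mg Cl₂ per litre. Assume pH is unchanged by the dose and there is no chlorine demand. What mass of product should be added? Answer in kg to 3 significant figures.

27.6 kg

Volume: 2300 m³ = 2,300,000 L.
[OCl⁻]/[HOCl] = 10^(pH − pKa) = 10^(7.98 − 7.59) = 2.455; fraction as HOCl = 1/(1 + 2.455) = 0.2895.
Free chlorine required for 1.94 ppm HOCl: 1.94 / 0.2895 = 6.702 ppm.
FC to add: 6.702 − 0 = 6.702 mg/L as Cl₂.
Cl₂ equivalent: 6.702 mg/L × 2,300,000 L = 15,410 g.
Product at 55.9% available Cl: 15,410 / 0.559 = 27,580 g.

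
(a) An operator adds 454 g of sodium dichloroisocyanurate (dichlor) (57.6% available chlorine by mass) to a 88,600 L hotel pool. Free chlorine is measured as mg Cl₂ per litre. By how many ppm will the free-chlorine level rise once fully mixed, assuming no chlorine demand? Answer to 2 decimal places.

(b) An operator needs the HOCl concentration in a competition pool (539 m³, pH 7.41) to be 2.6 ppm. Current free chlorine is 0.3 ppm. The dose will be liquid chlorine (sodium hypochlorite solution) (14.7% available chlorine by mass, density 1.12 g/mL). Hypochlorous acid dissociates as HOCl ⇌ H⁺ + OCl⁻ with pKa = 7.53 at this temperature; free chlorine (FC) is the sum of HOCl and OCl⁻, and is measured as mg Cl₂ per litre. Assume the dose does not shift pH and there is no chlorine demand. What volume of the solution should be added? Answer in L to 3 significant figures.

(a) 2.95 ppm; (b) 14.0 L

(a) Available chlorine delivered: 454 g × 0.576 = 261.5 g as Cl₂.
(a) Concentration rise: 261.5 g / 88,600 L = 2.952 mg/L = 2.95 ppm.

(b) Volume: 539 m³ = 539,000 L.
(b) [OCl⁻]/[HOCl] = 10^(pH − pKa) = 10^(7.41 − 7.53) = 0.7586; fraction as HOCl = 1/(1 + 0.7586) = 0.5686.
(b) Free chlorine required for 2.6 ppm HOCl: 2.6 / 0.5686 = 4.572 ppm.
(b) FC to add: 4.572 − 0.3 = 4.272 mg/L as Cl₂.
(b) Cl₂ equivalent: 4.272 mg/L × 539,000 L = 2303 g.
(b) Product at 14.7% available Cl: 2303 / 0.147 = 15,670 g.
(b) Volume: 15,670 g ÷ 1.12 g/mL = 13,990 mL.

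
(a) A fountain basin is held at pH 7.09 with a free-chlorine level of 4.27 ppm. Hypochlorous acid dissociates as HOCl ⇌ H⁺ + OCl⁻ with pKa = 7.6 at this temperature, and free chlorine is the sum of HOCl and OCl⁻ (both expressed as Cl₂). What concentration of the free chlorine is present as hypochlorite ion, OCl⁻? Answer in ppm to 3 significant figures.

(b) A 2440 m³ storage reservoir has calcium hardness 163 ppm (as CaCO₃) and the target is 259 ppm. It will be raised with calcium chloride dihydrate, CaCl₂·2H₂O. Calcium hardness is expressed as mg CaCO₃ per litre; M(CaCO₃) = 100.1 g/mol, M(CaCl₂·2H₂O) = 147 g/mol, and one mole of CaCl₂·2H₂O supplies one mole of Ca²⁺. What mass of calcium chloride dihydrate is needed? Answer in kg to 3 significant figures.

(a) [OCl⁻]/[HOCl] = 10^(pH − pKa) = 10^(7.09 − 7.6) = 10^-0.51 = 0.309.
(a) Fraction as HOCl = 1 / (1 + 0.309) = 0.7639.
(a) OCl⁻ = (1 − 0.7639) × 4.27 ppm = 1.008 ppm.

(b) Volume: 2440 m³ = 2,440,000 L.
(b) Hardness to add: (259 − 163) = 96 mg/L as CaCO₃ × 2,440,000 L = 234,200 g as CaCO₃.
(b) Moles of Ca²⁺ (1 mol Ca²⁺ ≡ 1 mol CaCO₃): 234,200 / 100.1 g/mol = 2340 mol.
(b) Mass of CaCl₂·2H₂O: 2340 × 147 = 344,000 g.

(a) 1.01 ppm; (b) 344 kg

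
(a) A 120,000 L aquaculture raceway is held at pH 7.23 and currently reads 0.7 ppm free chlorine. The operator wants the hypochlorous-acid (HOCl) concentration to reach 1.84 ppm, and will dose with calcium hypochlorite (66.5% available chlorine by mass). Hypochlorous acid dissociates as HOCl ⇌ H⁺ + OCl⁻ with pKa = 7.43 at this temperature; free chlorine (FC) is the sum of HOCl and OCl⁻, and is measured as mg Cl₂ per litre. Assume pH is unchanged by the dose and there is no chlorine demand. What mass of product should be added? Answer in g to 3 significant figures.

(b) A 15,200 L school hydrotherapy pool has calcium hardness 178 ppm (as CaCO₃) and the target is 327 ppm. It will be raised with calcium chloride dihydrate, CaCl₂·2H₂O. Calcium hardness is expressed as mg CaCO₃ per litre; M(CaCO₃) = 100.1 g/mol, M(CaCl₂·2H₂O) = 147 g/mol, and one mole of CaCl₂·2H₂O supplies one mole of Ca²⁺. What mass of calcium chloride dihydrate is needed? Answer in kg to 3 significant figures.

(a) [OCl⁻]/[HOCl] = 10^(pH − pKa) = 10^(7.23 − 7.43) = 0.631; fraction as HOCl = 1/(1 + 0.631) = 0.6131.
(a) Free chlorine required for 1.84 ppm HOCl: 1.84 / 0.6131 = 3.001 ppm.
(a) FC to add: 3.001 − 0.7 = 2.301 mg/L as Cl₂.
(a) Cl₂ equivalent: 2.301 mg/L × 120,000 L = 276.1 g.
(a) Product at 66.5% available Cl: 276.1 / 0.665 = 415.2 g.

(b) Hardness to add: (327 − 178) = 149 mg/L as CaCO₃ × 15,200 L = 2265 g as CaCO₃.
(b) Moles of Ca²⁺ (1 mol Ca²⁺ ≡ 1 mol CaCO₃): 2265 / 100.1 g/mol = 22.63 mol.
(b) Mass of CaCl₂·2H₂O: 22.63 × 147 = 3326 g.

(a) 415 g; (b) 3.33 kg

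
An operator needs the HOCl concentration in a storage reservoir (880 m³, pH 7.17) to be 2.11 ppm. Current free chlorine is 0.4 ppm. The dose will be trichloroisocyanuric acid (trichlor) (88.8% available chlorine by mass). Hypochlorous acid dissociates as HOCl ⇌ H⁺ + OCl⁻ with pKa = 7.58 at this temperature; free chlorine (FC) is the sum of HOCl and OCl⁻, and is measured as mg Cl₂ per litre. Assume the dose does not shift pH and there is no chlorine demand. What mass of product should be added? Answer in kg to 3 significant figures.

Volume: 880 m³ = 880,000 L.
[OCl⁻]/[HOCl] = 10^(pH − pKa) = 10^(7.17 − 7.58) = 0.389; fraction as HOCl = 1/(1 + 0.389) = 0.7199.
Free chlorine required for 2.11 ppm HOCl: 2.11 / 0.7199 = 2.931 ppm.
FC to add: 2.931 − 0.4 = 2.531 mg/L as Cl₂.
Cl₂ equivalent: 2.531 mg/L × 880,000 L = 2227 g.
Product at 88.8% available Cl: 2227 / 0.888 = 2508 g.

2.51 kg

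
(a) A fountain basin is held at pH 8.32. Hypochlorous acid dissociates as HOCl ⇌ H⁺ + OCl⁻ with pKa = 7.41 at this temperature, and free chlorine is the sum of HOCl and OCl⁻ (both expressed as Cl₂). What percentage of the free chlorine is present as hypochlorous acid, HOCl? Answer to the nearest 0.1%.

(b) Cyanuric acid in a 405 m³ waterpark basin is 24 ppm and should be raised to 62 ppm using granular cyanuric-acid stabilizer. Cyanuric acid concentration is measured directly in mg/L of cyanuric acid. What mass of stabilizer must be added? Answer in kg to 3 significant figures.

(a) 11.0%; (b) 15.4 kg

(a) [OCl⁻]/[HOCl] = 10^(pH − pKa) = 10^(8.32 − 7.41) = 10^0.91 = 8.128.
(a) Fraction as HOCl = 1 / (1 + 8.128) = 0.1095.

(b) Volume: 405 m³ = 405,000 L.
(b) CYA to add: (62 − 24) = 38 mg/L × 405,000 L = 15,390 g cyanuric acid.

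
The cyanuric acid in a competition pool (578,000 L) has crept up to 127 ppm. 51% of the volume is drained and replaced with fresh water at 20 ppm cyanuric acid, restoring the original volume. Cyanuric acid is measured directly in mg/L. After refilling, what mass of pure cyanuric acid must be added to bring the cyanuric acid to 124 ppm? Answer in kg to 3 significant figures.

After draining 51% and refilling: 127 × 0.49 + 20 × 0.51 = 72.43 ppm.
Deficit to target: 124 − 72.43 = 51.57 mg/L.
Mass: 51.57 mg/L × 578,000 L = 29,810 g cyanuric acid.

29.8 kg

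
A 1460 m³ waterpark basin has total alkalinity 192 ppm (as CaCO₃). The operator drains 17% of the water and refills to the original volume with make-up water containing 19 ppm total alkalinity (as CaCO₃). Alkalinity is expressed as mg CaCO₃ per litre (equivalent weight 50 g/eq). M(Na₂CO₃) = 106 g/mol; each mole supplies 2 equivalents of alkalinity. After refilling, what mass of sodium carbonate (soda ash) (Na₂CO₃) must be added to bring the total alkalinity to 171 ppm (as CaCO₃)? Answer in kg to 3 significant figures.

Volume: 1460 m³ = 1,460,000 L.
After draining 17% and refilling: 192 × 0.83 + 19 × 0.17 = 162.59 ppm.
Deficit to target: 171 − 162.59 = 8.41 mg/L.
As CaCO₃: 8.41 mg/L × 1,460,000 L = 12,280 g; ÷ 50 g/eq ÷ 2 = 122.8 mol Na₂CO₃.
Mass: 122.8 × 106 = 13,020 g.

13.0 kg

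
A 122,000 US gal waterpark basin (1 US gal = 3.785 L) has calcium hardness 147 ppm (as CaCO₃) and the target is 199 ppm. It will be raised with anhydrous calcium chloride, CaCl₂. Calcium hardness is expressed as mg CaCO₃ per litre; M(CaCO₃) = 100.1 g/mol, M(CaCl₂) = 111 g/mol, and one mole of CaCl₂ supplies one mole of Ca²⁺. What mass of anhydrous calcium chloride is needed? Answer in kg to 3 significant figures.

26.6 kg

Volume: 122,000 US gal × 3.785 L/gal = 461,770 L.
Hardness to add: (199 − 147) = 52 mg/L as CaCO₃ × 461,770 L = 24,010 g as CaCO₃.
Moles of Ca²⁺ (1 mol Ca²⁺ ≡ 1 mol CaCO₃): 24,010 / 100.1 g/mol = 239.9 mol.
Mass of CaCl₂: 239.9 × 111 = 26,630 g.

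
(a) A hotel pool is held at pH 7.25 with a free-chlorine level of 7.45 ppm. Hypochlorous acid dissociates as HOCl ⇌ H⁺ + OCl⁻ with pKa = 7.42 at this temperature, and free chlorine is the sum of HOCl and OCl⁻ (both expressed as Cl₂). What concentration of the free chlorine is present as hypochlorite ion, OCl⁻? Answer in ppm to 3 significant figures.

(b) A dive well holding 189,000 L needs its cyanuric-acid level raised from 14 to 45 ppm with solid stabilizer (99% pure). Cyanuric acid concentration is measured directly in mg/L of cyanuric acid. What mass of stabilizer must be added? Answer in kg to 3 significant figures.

(a) 3.01 ppm; (b) 5.92 kg

(a) [OCl⁻]/[HOCl] = 10^(pH − pKa) = 10^(7.25 − 7.42) = 10^-0.17 = 0.6761.
(a) Fraction as HOCl = 1 / (1 + 0.6761) = 0.5966.
(a) OCl⁻ = (1 − 0.5966) × 7.45 ppm = 3.005 ppm.

(b) CYA to add: (45 − 14) = 31 mg/L × 189,000 L = 5859 g cyanuric acid.
(b) At 99% purity: 5859 / 0.99 = 5918 g product.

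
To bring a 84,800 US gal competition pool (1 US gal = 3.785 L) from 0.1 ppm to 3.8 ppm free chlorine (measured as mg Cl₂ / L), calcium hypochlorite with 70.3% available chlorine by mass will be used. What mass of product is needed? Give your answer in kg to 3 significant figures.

1.69 kg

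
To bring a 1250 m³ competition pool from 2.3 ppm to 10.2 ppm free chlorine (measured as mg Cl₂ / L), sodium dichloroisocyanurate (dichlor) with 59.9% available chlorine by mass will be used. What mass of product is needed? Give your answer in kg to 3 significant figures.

16.5 kg

Volume: 1250 m³ = 1,250,000 L.
Chlorine deficit: 10.2 − 2.3 = 7.9 ppm = 7.9 mg/L as Cl₂.
Cl₂ equivalent needed: 7.9 mg/L × 1,250,000 L = 9,875,000 mg = 9875 g.
Product at 59.9% available chlorine: 9875 / 0.599 = 16,490 g.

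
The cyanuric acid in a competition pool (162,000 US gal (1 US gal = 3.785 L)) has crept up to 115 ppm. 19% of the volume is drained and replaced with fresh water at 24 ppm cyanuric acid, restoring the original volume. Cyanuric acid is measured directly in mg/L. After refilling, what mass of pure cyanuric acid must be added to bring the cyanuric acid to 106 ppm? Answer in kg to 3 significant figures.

Volume: 162,000 US gal × 3.785 L/gal = 613,170 L.
After draining 19% and refilling: 115 × 0.81 + 24 × 0.19 = 97.71 ppm.
Deficit to target: 106 − 97.71 = 8.29 mg/L.
Mass: 8.29 mg/L × 613,170 L = 5083 g cyanuric acid.

5.08 kg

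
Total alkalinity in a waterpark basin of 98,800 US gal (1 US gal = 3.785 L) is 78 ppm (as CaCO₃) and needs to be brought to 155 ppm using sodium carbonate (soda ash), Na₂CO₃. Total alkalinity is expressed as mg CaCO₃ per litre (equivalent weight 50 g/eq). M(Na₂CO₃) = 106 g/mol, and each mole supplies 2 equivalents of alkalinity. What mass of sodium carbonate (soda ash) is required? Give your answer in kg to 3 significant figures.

Volume: 98,800 US gal × 3.785 L/gal = 373,958 L.
Alkalinity to add: (155 − 78) = 77 mg/L as CaCO₃ × 373,958 L = 28,790 g as CaCO₃.
Equivalents: 28,790 g ÷ 50 g/eq = 575.9 eq.
Each mole of Na₂CO₃ supplies 2 eq, so 575.9 / 2 = 287.9 mol.
Mass: 287.9 mol × 106 g/mol = 30,520 g.

30.5 kg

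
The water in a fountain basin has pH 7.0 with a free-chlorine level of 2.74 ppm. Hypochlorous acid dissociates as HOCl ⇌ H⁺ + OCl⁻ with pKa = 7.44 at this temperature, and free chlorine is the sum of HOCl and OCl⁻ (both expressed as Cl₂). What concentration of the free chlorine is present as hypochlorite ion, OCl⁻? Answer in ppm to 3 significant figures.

0.730 ppm

[OCl⁻]/[HOCl] = 10^(pH − pKa) = 10^(7.0 − 7.44) = 10^-0.44 = 0.3631.
Fraction as HOCl = 1 / (1 + 0.3631) = 0.7336.
OCl⁻ = (1 − 0.7336) × 2.74 ppm = 0.7298 ppm.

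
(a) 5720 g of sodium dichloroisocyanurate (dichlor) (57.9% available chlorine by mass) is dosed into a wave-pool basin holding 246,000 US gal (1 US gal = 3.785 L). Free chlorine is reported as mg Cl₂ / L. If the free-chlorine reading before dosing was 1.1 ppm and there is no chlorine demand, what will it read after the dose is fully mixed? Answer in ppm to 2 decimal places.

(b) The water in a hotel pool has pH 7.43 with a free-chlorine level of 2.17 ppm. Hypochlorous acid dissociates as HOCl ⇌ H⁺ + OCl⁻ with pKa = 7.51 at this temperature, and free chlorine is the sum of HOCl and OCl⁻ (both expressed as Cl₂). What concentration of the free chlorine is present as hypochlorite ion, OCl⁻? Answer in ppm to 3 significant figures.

(a) Volume: 246,000 US gal × 3.785 L/gal = 931,110 L.
(a) Available chlorine delivered: 5720 g × 0.579 = 3312 g as Cl₂.
(a) Concentration rise: 3312 g / 931,110 L = 3.557 mg/L = 3.56 ppm.
(a) Final FC: 1.1 + 3.56 = 4.66 ppm.

(b) [OCl⁻]/[HOCl] = 10^(pH − pKa) = 10^(7.43 − 7.51) = 10^-0.08 = 0.8318.
(b) Fraction as HOCl = 1 / (1 + 0.8318) = 0.5459.
(b) OCl⁻ = (1 − 0.5459) × 2.17 ppm = 0.9853 ppm.

(a) 4.66 ppm; (b) 0.985 ppm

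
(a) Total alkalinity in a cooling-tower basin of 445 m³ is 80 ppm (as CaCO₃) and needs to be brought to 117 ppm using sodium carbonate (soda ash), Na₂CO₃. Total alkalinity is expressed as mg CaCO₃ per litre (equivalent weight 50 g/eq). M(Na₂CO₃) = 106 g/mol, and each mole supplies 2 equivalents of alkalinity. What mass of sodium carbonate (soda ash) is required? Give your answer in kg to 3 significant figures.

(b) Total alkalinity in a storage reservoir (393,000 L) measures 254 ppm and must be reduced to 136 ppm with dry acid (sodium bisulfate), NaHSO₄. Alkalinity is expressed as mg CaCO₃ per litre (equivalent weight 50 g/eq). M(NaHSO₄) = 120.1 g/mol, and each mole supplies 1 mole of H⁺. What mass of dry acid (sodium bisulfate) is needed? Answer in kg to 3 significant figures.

(a) 17.5 kg; (b) 111 kg

(a) Volume: 445 m³ = 445,000 L.
(a) Alkalinity to add: (117 − 80) = 37 mg/L as CaCO₃ × 445,000 L = 16,460 g as CaCO₃.
(a) Equivalents: 16,460 g ÷ 50 g/eq = 329.3 eq.
(a) Each mole of Na₂CO₃ supplies 2 eq, so 329.3 / 2 = 164.7 mol.
(a) Mass: 164.7 mol × 106 g/mol = 17,450 g.

(b) Alkalinity to neutralize: (254 − 136) = 118 mg/L as CaCO₃ × 393,000 L = 46,370 g as CaCO₃.
(b) Equivalents of H⁺ required: 46,370 ÷ 50 g/eq = 927.5 eq = 927.5 mol NaHSO₄.
(b) Mass of NaHSO₄: 927.5 × 120.1 = 111,400 g.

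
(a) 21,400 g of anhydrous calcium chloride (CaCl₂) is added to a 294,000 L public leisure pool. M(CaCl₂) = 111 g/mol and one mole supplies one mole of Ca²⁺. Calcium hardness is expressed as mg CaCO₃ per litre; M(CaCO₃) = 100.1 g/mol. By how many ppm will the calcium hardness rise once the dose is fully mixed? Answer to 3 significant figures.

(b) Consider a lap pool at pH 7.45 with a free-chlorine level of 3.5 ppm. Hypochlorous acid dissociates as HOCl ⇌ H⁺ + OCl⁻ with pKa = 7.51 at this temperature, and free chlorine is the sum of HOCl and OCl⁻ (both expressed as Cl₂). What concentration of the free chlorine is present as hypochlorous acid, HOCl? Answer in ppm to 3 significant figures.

(a) Moles of Ca²⁺: 21,400 g ÷ 111 g/mol = 192.8 mol.
(a) As CaCO₃: 192.8 mol × 100.1 g/mol = 19,300 g.
(a) Rise: 19,300 g / 294,000 L × 1000 = 65.64 mg/L.

(b) [OCl⁻]/[HOCl] = 10^(pH − pKa) = 10^(7.45 − 7.51) = 10^-0.06 = 0.871.
(b) Fraction as HOCl = 1 / (1 + 0.871) = 0.5345.
(b) HOCl = 0.5345 × 3.5 ppm = 1.871 ppm.

(a) 65.6 ppm; (b) 1.87 ppm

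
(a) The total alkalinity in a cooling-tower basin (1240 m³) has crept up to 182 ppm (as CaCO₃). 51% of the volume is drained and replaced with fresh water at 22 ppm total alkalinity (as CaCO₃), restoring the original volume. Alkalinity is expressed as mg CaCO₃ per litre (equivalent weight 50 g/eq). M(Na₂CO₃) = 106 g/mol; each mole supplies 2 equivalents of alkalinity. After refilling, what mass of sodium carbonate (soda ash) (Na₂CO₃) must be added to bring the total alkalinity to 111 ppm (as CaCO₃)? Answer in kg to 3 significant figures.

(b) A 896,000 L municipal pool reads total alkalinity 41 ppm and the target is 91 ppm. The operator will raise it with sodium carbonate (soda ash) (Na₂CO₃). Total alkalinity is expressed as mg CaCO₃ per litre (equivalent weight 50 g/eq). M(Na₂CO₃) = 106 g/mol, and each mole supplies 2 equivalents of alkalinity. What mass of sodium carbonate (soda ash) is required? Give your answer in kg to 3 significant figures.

(a) 13.9 kg; (b) 47.5 kg

(a) Volume: 1240 m³ = 1,240,000 L.
(a) After draining 51% and refilling: 182 × 0.49 + 22 × 0.51 = 100.4 ppm.
(a) Deficit to target: 111 − 100.4 = 10.6 mg/L.
(a) As CaCO₃: 10.6 mg/L × 1,240,000 L = 13,140 g; ÷ 50 g/eq ÷ 2 = 131.4 mol Na₂CO₃.
(a) Mass: 131.4 × 106 = 13,930 g.

(b) Alkalinity to add: (91 − 41) = 50 mg/L as CaCO₃ × 896,000 L = 44,800 g as CaCO₃.
(b) Equivalents: 44,800 g ÷ 50 g/eq = 896 eq.
(b) Each mole of Na₂CO₃ supplies 2 eq, so 896 / 2 = 448 mol.
(b) Mass: 448 mol × 106 g/mol = 47,490 g.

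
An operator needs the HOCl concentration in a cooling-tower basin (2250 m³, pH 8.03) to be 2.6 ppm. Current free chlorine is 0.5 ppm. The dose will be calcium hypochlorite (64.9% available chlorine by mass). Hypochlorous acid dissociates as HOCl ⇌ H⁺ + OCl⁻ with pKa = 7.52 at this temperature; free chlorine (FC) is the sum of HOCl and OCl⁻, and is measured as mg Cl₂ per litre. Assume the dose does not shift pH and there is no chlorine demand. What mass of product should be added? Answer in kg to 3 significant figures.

36.4 kg

Volume: 2250 m³ = 2,250,000 L.
[OCl⁻]/[HOCl] = 10^(pH − pKa) = 10^(8.03 − 7.52) = 3.236; fraction as HOCl = 1/(1 + 3.236) = 0.2361.
Free chlorine required for 2.6 ppm HOCl: 2.6 / 0.2361 = 11.01 ppm.
FC to add: 11.01 − 0.5 = 10.51 mg/L as Cl₂.
Cl₂ equivalent: 10.51 mg/L × 2,250,000 L = 23,660 g.
Product at 64.9% available Cl: 23,660 / 0.649 = 36,450 g.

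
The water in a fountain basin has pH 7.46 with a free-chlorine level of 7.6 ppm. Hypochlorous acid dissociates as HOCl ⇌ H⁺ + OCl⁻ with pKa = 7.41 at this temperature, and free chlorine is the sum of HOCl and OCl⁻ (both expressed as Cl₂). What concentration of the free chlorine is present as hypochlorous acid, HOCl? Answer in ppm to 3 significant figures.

[OCl⁻]/[HOCl] = 10^(pH − pKa) = 10^(7.46 − 7.41) = 10^0.05 = 1.122.
Fraction as HOCl = 1 / (1 + 1.122) = 0.4712.
HOCl = 0.4712 × 7.6 ppm = 3.581 ppm.

3.58 ppm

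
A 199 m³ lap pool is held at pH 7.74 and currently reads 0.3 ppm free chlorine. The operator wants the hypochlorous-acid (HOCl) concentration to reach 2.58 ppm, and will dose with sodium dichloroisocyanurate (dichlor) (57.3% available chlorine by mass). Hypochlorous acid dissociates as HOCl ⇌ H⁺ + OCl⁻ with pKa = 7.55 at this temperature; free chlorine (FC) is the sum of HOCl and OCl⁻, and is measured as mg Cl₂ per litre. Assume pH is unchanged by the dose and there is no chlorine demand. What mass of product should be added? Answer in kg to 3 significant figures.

Volume: 199 m³ = 199,000 L.
[OCl⁻]/[HOCl] = 10^(pH − pKa) = 10^(7.74 − 7.55) = 1.549; fraction as HOCl = 1/(1 + 1.549) = 0.3923.
Free chlorine required for 2.58 ppm HOCl: 2.58 / 0.3923 = 6.576 ppm.
FC to add: 6.576 − 0.3 = 6.276 mg/L as Cl₂.
Cl₂ equivalent: 6.276 mg/L × 199,000 L = 1249 g.
Product at 57.3% available Cl: 1249 / 0.573 = 2180 g.

2.18 kg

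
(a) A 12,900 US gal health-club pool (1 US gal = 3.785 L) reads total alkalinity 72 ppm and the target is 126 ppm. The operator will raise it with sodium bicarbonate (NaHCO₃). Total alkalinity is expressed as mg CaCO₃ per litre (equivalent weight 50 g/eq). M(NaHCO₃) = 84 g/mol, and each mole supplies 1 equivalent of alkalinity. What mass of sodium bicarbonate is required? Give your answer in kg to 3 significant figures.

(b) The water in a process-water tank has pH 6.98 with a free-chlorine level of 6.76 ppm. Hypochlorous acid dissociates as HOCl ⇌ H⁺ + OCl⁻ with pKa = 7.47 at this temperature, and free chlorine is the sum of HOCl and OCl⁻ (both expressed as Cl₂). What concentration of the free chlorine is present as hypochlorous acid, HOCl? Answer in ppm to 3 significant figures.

(a) 4.43 kg; (b) 5.11 ppm

(a) Volume: 12,900 US gal × 3.785 L/gal = 48,826 L.
(a) Alkalinity to add: (126 − 72) = 54 mg/L as CaCO₃ × 48,826 L = 2637 g as CaCO₃.
(a) Equivalents: 2637 g ÷ 50 g/eq = 52.73 eq.
(a) NaHCO₃ supplies 1 eq per mole → 52.73 mol.
(a) Mass: 52.73 mol × 84 g/mol = 4430 g.

(b) [OCl⁻]/[HOCl] = 10^(pH − pKa) = 10^(6.98 − 7.47) = 10^-0.49 = 0.3236.
(b) Fraction as HOCl = 1 / (1 + 0.3236) = 0.7555.
(b) HOCl = 0.7555 × 6.76 ppm = 5.107 ppm.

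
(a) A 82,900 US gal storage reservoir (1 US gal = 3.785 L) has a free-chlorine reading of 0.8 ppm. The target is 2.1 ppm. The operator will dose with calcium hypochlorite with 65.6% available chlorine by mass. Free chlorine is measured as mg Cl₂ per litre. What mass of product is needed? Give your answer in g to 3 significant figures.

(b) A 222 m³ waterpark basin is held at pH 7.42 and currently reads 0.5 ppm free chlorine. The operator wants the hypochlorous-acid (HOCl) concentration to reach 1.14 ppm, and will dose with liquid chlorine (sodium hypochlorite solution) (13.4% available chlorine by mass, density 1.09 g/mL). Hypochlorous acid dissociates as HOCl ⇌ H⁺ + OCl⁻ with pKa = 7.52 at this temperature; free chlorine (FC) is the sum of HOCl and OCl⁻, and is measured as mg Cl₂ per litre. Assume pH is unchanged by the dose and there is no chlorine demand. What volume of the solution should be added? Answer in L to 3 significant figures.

(a) Volume: 82,900 US gal × 3.785 L/gal = 313,776 L.
(a) Chlorine deficit: 2.1 − 0.8 = 1.3 ppm = 1.3 mg/L as Cl₂.
(a) Cl₂ equivalent needed: 1.3 mg/L × 313,776 L = 407,900 mg = 407.9 g.
(a) Product at 65.6% available chlorine: 407.9 / 0.656 = 621.8 g.

(b) Volume: 222 m³ = 222,000 L.
(b) [OCl⁻]/[HOCl] = 10^(pH − pKa) = 10^(7.42 − 7.52) = 0.7943; fraction as HOCl = 1/(1 + 0.7943) = 0.5573.
(b) Free chlorine required for 1.14 ppm HOCl: 1.14 / 0.5573 = 2.046 ppm.
(b) FC to add: 2.046 − 0.5 = 1.546 mg/L as Cl₂.
(b) Cl₂ equivalent: 1.546 mg/L × 222,000 L = 343.1 g.
(b) Product at 13.4% available Cl: 343.1 / 0.134 = 2561 g.
(b) Volume: 2561 g ÷ 1.09 g/mL = 2349 mL.

(a) 622 g; (b) 2.35 L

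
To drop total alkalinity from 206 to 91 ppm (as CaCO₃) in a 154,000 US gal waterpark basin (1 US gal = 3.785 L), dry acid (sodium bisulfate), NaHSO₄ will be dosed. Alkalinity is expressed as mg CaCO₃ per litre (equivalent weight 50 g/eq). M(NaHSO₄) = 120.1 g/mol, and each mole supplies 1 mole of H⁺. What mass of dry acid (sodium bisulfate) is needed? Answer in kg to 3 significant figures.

161 kg

Volume: 154,000 US gal × 3.785 L/gal = 582,890 L.
Alkalinity to neutralize: (206 − 91) = 115 mg/L as CaCO₃ × 582,890 L = 67,030 g as CaCO₃.
Equivalents of H⁺ required: 67,030 ÷ 50 g/eq = 1341 eq = 1341 mol NaHSO₄.
Mass of NaHSO₄: 1341 × 120.1 = 161,000 g.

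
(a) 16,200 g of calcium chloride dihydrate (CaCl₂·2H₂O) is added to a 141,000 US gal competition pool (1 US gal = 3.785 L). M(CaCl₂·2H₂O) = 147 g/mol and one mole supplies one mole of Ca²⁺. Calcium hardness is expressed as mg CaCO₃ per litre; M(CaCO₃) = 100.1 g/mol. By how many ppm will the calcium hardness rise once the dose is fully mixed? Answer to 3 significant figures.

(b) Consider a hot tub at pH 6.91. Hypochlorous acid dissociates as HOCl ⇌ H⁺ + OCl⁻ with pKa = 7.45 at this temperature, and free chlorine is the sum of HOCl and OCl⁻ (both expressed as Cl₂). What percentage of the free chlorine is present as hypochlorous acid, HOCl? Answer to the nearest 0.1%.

(a) Volume: 141,000 US gal × 3.785 L/gal = 533,685 L.
(a) Moles of Ca²⁺: 16,200 g ÷ 147 g/mol = 110.2 mol.
(a) As CaCO₃: 110.2 mol × 100.1 g/mol = 11,030 g.
(a) Rise: 11,030 g / 533,685 L × 1000 = 20.67 mg/L.

(b) [OCl⁻]/[HOCl] = 10^(pH − pKa) = 10^(6.91 − 7.45) = 10^-0.54 = 0.2884.
(b) Fraction as HOCl = 1 / (1 + 0.2884) = 0.7762.

(a) 20.7 ppm; (b) 77.6%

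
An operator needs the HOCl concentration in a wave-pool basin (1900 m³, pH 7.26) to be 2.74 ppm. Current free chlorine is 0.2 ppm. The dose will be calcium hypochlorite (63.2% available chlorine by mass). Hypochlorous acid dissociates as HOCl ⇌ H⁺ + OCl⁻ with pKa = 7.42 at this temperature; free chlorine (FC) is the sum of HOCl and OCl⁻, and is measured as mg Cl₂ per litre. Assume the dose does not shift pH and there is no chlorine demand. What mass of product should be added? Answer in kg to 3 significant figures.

Volume: 1900 m³ = 1,900,000 L.
[OCl⁻]/[HOCl] = 10^(pH − pKa) = 10^(7.26 − 7.42) = 0.6918; fraction as HOCl = 1/(1 + 0.6918) = 0.5911.
Free chlorine required for 2.74 ppm HOCl: 2.74 / 0.5911 = 4.636 ppm.
FC to add: 4.636 − 0.2 = 4.436 mg/L as Cl₂.
Cl₂ equivalent: 4.436 mg/L × 1,900,000 L = 8428 g.
Product at 63.2% available Cl: 8428 / 0.632 = 13,330 g.

13.3 kg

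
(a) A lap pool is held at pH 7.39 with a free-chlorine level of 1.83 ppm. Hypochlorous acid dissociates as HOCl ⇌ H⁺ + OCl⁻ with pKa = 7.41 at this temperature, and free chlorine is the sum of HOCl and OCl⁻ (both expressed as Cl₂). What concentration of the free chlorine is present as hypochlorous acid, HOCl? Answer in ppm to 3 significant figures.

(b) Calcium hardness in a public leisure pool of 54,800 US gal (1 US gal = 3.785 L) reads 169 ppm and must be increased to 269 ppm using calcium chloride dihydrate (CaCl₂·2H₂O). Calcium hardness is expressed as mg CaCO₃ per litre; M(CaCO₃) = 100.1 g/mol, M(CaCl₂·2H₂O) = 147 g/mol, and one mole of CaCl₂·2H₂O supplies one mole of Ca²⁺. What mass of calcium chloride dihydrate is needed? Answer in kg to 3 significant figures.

(a) [OCl⁻]/[HOCl] = 10^(pH − pKa) = 10^(7.39 − 7.41) = 10^-0.02 = 0.955.
(a) Fraction as HOCl = 1 / (1 + 0.955) = 0.5115.
(a) HOCl = 0.5115 × 1.83 ppm = 0.9361 ppm.

(b) Volume: 54,800 US gal × 3.785 L/gal = 207,418 L.
(b) Hardness to add: (269 − 169) = 100 mg/L as CaCO₃ × 207,418 L = 20,740 g as CaCO₃.
(b) Moles of Ca²⁺ (1 mol Ca²⁺ ≡ 1 mol CaCO₃): 20,740 / 100.1 g/mol = 207.2 mol.
(b) Mass of CaCl₂·2H₂O: 207.2 × 147 = 30,460 g.

(a) 0.936 ppm; (b) 30.5 kg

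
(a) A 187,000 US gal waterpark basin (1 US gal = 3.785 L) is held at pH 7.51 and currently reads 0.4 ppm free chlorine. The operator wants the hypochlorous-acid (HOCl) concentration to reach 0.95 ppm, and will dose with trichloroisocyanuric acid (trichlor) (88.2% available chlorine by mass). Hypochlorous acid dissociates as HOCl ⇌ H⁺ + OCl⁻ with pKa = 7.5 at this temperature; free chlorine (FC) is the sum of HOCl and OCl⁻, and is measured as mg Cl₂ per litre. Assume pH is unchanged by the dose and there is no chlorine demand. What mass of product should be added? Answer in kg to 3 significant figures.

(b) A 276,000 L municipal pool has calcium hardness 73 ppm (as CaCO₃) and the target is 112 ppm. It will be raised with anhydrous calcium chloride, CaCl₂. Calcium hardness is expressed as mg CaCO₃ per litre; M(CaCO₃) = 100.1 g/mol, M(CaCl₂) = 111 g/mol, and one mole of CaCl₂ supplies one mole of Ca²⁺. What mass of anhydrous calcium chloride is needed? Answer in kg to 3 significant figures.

(a) 1.22 kg; (b) 11.9 kg

(a) Volume: 187,000 US gal × 3.785 L/gal = 707,795 L.
(a) [OCl⁻]/[HOCl] = 10^(pH − pKa) = 10^(7.51 − 7.5) = 1.023; fraction as HOCl = 1/(1 + 1.023) = 0.4942.
(a) Free chlorine required for 0.95 ppm HOCl: 0.95 / 0.4942 = 1.922 ppm.
(a) FC to add: 1.922 − 0.4 = 1.522 mg/L as Cl₂.
(a) Cl₂ equivalent: 1.522 mg/L × 707,795 L = 1077 g.
(a) Product at 88.2% available Cl: 1077 / 0.882 = 1221 g.

(b) Hardness to add: (112 − 73) = 39 mg/L as CaCO₃ × 276,000 L = 10,760 g as CaCO₃.
(b) Moles of Ca²⁺ (1 mol Ca²⁺ ≡ 1 mol CaCO₃): 10,760 / 100.1 g/mol = 107.5 mol.
(b) Mass of CaCl₂: 107.5 × 111 = 11,940 g.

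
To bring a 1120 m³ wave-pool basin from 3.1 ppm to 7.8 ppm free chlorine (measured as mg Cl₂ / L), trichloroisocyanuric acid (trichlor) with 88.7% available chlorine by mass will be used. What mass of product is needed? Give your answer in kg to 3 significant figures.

Volume: 1120 m³ = 1,120,000 L.
Chlorine deficit: 7.8 − 3.1 = 4.7 ppm = 4.7 mg/L as Cl₂.
Cl₂ equivalent needed: 4.7 mg/L × 1,120,000 L = 5,264,000 mg = 5264 g.
Product at 88.7% available chlorine: 5264 / 0.887 = 5935 g.

5.93 kg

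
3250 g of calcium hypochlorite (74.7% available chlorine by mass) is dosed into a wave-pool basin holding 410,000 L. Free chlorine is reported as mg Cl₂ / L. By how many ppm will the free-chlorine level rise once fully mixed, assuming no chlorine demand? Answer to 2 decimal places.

5.92 ppm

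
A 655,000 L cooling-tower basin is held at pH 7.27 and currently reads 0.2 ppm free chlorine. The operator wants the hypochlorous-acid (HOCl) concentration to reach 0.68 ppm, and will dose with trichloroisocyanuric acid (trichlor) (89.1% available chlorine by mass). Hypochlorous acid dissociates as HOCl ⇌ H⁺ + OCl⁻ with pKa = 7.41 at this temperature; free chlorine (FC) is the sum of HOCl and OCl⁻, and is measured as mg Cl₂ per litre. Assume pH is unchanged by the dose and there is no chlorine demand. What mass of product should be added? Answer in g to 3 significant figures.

[OCl⁻]/[HOCl] = 10^(pH − pKa) = 10^(7.27 − 7.41) = 0.7244; fraction as HOCl = 1/(1 + 0.7244) = 0.5799.
Free chlorine required for 0.68 ppm HOCl: 0.68 / 0.5799 = 1.173 ppm.
FC to add: 1.173 − 0.2 = 0.9726 mg/L as Cl₂.
Cl₂ equivalent: 0.9726 mg/L × 655,000 L = 637.1 g.
Product at 89.1% available Cl: 637.1 / 0.891 = 715 g.

715 g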